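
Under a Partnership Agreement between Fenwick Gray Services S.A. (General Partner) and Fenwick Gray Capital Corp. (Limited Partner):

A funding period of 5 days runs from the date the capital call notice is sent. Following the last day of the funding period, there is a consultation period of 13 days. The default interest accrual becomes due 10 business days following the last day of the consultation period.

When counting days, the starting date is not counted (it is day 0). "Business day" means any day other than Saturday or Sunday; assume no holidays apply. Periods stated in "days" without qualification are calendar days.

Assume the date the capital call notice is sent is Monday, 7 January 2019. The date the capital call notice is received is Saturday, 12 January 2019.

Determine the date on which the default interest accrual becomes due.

The last day of the funding period: 5 calendar days after 7 January 2019 is 12 January 2019.
Adding 13 calendar days to 12 January 2019 gives 25 January 2019, which is the last day of the consultation period.
The date on which the default interest accrual becomes due: counting 10 business days from Friday, 25 January 2019 (Jan 28, Jan 29, Jan 30, Jan 31, Feb 1, Feb 4, Feb 5, Feb 6, Feb 7, Feb 8, skipping weekends) reaches Friday, 8 February 2019.

8 February 2019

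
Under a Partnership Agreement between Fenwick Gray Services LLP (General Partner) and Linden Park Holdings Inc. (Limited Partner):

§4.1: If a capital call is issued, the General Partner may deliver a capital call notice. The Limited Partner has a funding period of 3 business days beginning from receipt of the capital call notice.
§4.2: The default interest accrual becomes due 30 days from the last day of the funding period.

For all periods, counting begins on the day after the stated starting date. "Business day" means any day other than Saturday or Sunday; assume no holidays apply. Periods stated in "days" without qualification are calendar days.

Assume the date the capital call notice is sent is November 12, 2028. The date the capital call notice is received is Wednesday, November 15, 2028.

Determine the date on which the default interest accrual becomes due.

The last day of the funding period: 3 business days after Wednesday, November 15, 2028, skipping weekends — Nov 16, Nov 17, Nov 20 — lands on Monday, November 20, 2028.
Adding 30 calendar days to November 20, 2028 gives December 20, 2028, which is the date on which the default interest accrual becomes due.

December 20, 2028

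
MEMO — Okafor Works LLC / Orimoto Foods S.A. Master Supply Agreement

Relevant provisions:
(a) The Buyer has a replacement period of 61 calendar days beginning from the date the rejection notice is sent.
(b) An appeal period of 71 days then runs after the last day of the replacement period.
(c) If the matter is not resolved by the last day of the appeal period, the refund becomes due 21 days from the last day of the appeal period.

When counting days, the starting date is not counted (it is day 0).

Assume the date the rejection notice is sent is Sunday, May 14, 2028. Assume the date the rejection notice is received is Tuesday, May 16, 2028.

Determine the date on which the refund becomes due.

The last day of the replacement period: May 14, 2028 + 61 days = July 14, 2028.
Adding 71 calendar days to July 14, 2028 gives September 23, 2028, which is the last day of the appeal period.
The date on which the refund becomes due: 21 calendar days after September 23, 2028 is October 14, 2028.

October 14, 2028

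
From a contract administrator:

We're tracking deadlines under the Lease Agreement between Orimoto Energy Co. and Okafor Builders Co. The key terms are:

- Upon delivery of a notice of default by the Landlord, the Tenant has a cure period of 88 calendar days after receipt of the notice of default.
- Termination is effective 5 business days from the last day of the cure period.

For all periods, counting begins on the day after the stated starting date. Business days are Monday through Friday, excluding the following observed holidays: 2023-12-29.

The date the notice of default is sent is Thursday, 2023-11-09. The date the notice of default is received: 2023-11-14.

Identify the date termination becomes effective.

2024-02-16

The last day of the cure period: 88 calendar days after 2023-11-14 is 2024-02-10.
The date termination becomes effective: counting 5 business days from Saturday, 2024-02-10 (Feb 12, Feb 13, Feb 14, Feb 15, Feb 16, skipping weekends) reaches Friday, 2024-02-16.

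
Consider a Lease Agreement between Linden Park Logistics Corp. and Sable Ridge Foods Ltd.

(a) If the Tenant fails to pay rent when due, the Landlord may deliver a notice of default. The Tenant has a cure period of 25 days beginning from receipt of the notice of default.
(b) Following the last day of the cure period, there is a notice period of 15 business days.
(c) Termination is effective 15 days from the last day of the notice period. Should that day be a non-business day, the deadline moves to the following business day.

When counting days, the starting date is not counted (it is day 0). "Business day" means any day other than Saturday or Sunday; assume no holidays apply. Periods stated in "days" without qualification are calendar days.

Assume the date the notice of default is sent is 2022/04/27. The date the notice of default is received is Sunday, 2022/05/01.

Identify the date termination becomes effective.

Adding 25 calendar days to 2022/05/01 gives 2022/05/26, which is the last day of the cure period.
The last day of the notice period: counting 15 business days from Thursday, 2022/05/26 (May 27, May 30, May 31, Jun 1, …, Jun 14, Jun 15, Jun 16, skipping weekends) reaches Thursday, 2022/06/16.
The date termination becomes effective: 2022/06/16 + 15 days = 2022/07/01. 2022/07/01 is a Friday, so no roll-forward applies.

2022/07/01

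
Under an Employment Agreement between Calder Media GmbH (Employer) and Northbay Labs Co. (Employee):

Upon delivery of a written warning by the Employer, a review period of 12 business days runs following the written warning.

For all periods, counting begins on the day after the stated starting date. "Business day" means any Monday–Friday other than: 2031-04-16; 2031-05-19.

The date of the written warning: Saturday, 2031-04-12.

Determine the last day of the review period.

2031-04-30

The last day of the review period: counting 12 business days from Saturday, 2031-04-12 (Apr 14, Apr 15, Apr 17, Apr 18, …, Apr 28, Apr 29, Apr 30, skipping weekends and the listed holiday on Apr 16) reaches Wednesday, 2031-04-30.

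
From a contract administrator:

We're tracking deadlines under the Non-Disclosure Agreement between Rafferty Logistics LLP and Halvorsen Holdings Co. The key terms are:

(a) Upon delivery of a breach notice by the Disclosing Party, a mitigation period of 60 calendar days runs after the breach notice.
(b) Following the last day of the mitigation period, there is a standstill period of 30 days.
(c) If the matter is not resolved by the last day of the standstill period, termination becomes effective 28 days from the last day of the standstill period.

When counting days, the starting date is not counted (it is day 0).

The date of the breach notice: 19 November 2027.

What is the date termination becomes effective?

The last day of the mitigation period: 19 November 2027 + 60 days = 18 January 2028.
Adding 30 calendar days to 18 January 2028 gives 17 February 2028, which is the last day of the standstill period.
The date termination becomes effective: 28 calendar days after 17 February 2028 is 16 March 2028.

16 March 2028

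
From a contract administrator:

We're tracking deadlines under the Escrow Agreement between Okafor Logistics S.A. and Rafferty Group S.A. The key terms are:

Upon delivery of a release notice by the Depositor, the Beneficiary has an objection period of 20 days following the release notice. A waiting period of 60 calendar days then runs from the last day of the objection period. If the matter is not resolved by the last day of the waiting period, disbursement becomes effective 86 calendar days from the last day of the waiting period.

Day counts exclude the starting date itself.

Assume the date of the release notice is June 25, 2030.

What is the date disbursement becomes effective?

The last day of the objection period: June 25, 2030 + 20 days = July 15, 2030.
The last day of the waiting period: 60 calendar days after July 15, 2030 is September 13, 2030.
The date disbursement becomes effective: 86 calendar days after September 13, 2030 is December 8, 2030.

December 8, 2030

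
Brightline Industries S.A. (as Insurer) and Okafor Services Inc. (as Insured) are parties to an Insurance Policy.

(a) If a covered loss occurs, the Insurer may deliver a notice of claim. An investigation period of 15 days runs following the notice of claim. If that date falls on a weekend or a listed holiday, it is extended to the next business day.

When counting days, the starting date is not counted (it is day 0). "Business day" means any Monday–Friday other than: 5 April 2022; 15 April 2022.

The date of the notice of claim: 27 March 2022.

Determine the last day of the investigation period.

The last day of the investigation period: 15 calendar days after 27 March 2022 is 11 April 2022. 11 April 2022 is a Monday and is not a listed holiday, so no roll-forward applies.

11 April 2022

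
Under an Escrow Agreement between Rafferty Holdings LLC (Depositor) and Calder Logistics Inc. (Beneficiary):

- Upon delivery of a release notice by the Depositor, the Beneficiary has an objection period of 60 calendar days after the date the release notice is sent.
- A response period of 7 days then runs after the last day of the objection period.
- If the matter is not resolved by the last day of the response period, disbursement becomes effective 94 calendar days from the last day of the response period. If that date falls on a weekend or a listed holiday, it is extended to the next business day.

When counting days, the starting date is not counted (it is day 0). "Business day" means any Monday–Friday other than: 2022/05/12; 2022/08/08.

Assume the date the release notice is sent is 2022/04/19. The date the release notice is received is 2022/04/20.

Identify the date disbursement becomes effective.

2022/09/27

The last day of the objection period: 60 calendar days after 2022/04/19 is 2022/06/18.
The last day of the response period: 7 calendar days after 2022/06/18 is 2022/06/25.
The date disbursement becomes effective: 2022/06/25 + 94 days = 2022/09/27. 2022/09/27 is a Tuesday and is not a listed holiday, so no roll-forward applies.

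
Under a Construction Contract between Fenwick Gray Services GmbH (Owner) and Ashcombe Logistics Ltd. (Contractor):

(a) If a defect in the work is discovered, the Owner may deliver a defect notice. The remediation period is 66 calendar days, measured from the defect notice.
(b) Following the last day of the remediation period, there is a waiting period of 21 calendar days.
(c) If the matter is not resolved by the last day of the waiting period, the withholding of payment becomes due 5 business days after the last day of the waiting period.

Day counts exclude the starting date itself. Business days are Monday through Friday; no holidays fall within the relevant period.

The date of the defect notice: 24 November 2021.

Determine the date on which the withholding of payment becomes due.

The last day of the remediation period: 66 calendar days after 24 November 2021 is 29 January 2022.
The last day of the waiting period: 21 calendar days after 29 January 2022 is 19 February 2022.
The date on which the withholding of payment becomes due: 5 business days after Saturday, 19 February 2022, skipping weekends — Feb 21, Feb 22, Feb 23, Feb 24, Feb 25 — lands on Friday, 25 February 2022.

25 February 2022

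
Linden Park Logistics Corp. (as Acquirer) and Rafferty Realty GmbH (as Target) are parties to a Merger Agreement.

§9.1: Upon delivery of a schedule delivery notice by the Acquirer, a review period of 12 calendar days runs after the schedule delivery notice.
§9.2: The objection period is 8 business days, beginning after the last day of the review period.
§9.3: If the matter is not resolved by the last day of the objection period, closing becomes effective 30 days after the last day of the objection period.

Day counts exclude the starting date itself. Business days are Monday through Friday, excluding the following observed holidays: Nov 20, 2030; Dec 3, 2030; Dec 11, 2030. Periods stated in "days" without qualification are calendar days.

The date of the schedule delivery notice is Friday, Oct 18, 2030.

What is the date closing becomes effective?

The last day of the review period: Oct 18, 2030 + 12 days = Oct 30, 2030.
From Wednesday, Oct 30, 2030, 8 business days (Oct 31, Nov 1, Nov 4, Nov 5, Nov 6, Nov 7, Nov 8, Nov 11, skipping weekends) brings us to Monday, Nov 11, 2030, which is the last day of the objection period.
The date closing becomes effective: 30 calendar days after Nov 11, 2030 is Dec 11, 2030.

Dec 11, 2030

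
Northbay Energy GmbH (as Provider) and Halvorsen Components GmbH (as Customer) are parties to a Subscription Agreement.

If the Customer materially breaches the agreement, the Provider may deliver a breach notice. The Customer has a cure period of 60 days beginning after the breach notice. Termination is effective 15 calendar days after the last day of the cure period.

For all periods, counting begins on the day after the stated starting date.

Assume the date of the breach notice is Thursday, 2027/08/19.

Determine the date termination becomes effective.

Adding 60 calendar days to 2027/08/19 gives 2027/10/18, which is the last day of the cure period.
The date termination becomes effective: 15 calendar days after 2027/10/18 is 2027/11/02.

2027/11/02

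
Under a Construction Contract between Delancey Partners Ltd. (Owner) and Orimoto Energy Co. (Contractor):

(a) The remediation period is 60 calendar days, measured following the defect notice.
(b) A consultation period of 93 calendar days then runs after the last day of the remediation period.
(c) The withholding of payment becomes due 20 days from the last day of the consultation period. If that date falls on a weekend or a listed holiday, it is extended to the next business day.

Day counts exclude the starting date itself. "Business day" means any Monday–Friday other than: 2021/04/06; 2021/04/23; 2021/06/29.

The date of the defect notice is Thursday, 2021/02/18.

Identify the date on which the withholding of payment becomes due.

2021/08/10

The last day of the remediation period: 2021/02/18 + 60 days = 2021/04/19.
Adding 93 calendar days to 2021/04/19 gives 2021/07/21, which is the last day of the consultation period.
The date on which the withholding of payment becomes due: 20 calendar days after 2021/07/21 is 2021/08/10. 2021/08/10 is a Tuesday and is not a listed holiday, so no roll-forward applies.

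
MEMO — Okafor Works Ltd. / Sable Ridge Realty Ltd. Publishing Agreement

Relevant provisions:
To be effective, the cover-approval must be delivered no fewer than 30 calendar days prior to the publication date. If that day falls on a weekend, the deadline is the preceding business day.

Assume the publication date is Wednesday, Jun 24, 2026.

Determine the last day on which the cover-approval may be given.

May 25, 2026

Counting back 30 calendar days from Jun 24, 2026 gives May 25, 2026. That is a Monday, so no adjustment is needed.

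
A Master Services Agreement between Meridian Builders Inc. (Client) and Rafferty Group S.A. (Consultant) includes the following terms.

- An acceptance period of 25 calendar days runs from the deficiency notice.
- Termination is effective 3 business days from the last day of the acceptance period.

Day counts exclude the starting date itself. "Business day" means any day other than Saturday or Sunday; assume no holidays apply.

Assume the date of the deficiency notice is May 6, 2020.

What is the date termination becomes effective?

Adding 25 calendar days to May 6, 2020 gives May 31, 2020, which is the last day of the acceptance period.
The date termination becomes effective: counting 3 business days from Sunday, May 31, 2020 (Jun 1, Jun 2, Jun 3, skipping weekends) reaches Wednesday, June 3, 2020.

June 3, 2020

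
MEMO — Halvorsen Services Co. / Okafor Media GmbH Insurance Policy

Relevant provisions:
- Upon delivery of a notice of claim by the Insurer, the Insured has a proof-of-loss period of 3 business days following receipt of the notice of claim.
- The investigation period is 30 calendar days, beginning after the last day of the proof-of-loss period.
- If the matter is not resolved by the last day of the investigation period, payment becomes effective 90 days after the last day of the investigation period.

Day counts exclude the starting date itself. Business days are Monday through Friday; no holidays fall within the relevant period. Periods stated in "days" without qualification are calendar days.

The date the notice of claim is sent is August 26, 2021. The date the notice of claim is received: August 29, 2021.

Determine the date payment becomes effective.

December 30, 2021

The last day of the proof-of-loss period: counting 3 business days from Sunday, August 29, 2021 (Aug 30, Aug 31, Sep 1, skipping weekends) reaches Wednesday, September 1, 2021.
The last day of the investigation period: September 1, 2021 + 30 days = October 1, 2021.
The date payment becomes effective: 90 calendar days after October 1, 2021 is December 30, 2021.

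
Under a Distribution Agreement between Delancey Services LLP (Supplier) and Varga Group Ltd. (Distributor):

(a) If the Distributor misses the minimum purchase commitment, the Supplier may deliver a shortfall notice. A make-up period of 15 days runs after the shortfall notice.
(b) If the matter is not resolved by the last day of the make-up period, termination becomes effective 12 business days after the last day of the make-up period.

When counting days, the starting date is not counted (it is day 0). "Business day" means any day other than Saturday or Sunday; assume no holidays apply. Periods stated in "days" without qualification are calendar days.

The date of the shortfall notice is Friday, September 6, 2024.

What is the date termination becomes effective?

The last day of the make-up period: 15 calendar days after September 6, 2024 is September 21, 2024.
The date termination becomes effective: counting 12 business days from Saturday, September 21, 2024 (Sep 23, Sep 24, Sep 25, Sep 26, …, Oct 4, Oct 7, Oct 8, skipping weekends) reaches Tuesday, October 8, 2024.

October 8, 2024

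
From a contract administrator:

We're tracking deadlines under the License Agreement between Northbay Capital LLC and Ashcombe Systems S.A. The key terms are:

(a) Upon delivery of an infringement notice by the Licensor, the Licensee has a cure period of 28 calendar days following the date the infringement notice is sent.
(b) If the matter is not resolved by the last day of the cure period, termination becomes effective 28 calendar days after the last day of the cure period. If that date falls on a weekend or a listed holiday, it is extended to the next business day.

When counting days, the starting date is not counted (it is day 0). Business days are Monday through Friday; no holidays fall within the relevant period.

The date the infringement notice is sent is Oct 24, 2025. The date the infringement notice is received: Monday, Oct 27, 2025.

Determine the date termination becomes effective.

Adding 28 calendar days to Oct 24, 2025 gives Nov 21, 2025, which is the last day of the cure period.
The date termination becomes effective: 28 calendar days after Nov 21, 2025 is Dec 19, 2025. Dec 19, 2025 is a Friday, so no roll-forward applies.

Dec 19, 2025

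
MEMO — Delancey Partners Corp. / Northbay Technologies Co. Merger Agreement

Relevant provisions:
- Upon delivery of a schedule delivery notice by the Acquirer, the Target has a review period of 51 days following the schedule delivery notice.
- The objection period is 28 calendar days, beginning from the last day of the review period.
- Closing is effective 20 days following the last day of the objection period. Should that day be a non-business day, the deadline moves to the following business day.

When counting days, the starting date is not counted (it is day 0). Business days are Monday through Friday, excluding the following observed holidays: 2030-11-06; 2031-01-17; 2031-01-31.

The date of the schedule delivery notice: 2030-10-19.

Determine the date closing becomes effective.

2031-01-27

Adding 51 calendar days to 2030-10-19 gives 2030-12-09, which is the last day of the review period.
The last day of the objection period: 2030-12-09 + 28 days = 2031-01-06.
The date closing becomes effective: 20 calendar days after 2031-01-06 is 2031-01-26. That falls on a Sunday, so it rolls to the next business day, Monday, 2031-01-27.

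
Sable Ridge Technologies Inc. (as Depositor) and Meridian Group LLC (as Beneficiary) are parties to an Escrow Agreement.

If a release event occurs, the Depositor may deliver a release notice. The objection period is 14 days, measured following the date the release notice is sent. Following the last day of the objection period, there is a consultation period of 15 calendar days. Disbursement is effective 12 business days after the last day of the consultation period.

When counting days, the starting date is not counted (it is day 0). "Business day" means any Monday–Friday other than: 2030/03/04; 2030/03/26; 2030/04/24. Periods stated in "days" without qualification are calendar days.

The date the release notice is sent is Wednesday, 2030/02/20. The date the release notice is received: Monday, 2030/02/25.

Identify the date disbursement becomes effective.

The last day of the objection period: 14 calendar days after 2030/02/20 is 2030/03/06.
Adding 15 calendar days to 2030/03/06 gives 2030/03/21, which is the last day of the consultation period.
The date disbursement becomes effective: counting 12 business days from Thursday, 2030/03/21 (Mar 22, Mar 25, Mar 27, Mar 28, …, Apr 5, Apr 8, Apr 9, skipping weekends and the listed holiday on Mar 26) reaches Tuesday, 2030/04/09.

2030/04/09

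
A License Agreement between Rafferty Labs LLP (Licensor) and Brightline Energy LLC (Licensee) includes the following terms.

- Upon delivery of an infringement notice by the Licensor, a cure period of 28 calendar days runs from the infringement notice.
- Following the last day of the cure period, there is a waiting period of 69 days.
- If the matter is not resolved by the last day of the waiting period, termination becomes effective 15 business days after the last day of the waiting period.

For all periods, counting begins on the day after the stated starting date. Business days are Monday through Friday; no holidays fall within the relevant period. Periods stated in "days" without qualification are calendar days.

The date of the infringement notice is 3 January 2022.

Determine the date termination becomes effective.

The last day of the cure period: 28 calendar days after 3 January 2022 is 31 January 2022.
The last day of the waiting period: 31 January 2022 + 69 days = 10 April 2022.
From Sunday, 10 April 2022, 15 business days (Apr 11, Apr 12, Apr 13, Apr 14, …, Apr 27, Apr 28, Apr 29, skipping weekends) brings us to Friday, 29 April 2022, which is the date termination becomes effective.

29 April 2022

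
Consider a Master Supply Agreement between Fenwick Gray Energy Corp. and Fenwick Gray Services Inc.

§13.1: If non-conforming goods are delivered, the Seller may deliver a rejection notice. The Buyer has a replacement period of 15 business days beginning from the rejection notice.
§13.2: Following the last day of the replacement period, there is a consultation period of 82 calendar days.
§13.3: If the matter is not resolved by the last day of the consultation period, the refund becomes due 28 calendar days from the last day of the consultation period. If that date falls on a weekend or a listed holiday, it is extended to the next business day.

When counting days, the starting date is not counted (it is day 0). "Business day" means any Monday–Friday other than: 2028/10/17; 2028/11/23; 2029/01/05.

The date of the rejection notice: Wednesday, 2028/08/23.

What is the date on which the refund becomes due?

The last day of the replacement period: 15 business days after Wednesday, 2028/08/23, skipping weekends — Aug 24, Aug 25, Aug 28, Aug 29, …, Sep 11, Sep 12, Sep 13 — lands on Wednesday, 2028/09/13.
Adding 82 calendar days to 2028/09/13 gives 2028/12/04, which is the last day of the consultation period.
The date on which the refund becomes due: 2028/12/04 + 28 days = 2029/01/01. 2029/01/01 is a Monday and is not a listed holiday, so no roll-forward applies.

2029/01/01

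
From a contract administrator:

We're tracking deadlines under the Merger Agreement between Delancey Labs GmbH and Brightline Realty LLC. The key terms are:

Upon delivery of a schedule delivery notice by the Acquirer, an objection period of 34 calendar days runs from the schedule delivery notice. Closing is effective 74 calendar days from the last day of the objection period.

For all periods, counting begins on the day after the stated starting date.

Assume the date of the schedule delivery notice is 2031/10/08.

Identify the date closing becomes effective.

The last day of the objection period: 2031/10/08 + 34 days = 2031/11/11.
The date closing becomes effective: 2031/11/11 + 74 days = 2032/01/24.

2032/01/24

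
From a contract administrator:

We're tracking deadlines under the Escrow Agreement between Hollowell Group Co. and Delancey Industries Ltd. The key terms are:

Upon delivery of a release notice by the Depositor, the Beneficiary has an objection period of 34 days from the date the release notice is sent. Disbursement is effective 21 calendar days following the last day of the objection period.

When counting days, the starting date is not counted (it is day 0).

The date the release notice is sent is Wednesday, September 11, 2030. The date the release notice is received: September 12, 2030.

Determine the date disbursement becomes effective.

November 5, 2030

The last day of the objection period: September 11, 2030 + 34 days = October 15, 2030.
The date disbursement becomes effective: 21 calendar days after October 15, 2030 is November 5, 2030.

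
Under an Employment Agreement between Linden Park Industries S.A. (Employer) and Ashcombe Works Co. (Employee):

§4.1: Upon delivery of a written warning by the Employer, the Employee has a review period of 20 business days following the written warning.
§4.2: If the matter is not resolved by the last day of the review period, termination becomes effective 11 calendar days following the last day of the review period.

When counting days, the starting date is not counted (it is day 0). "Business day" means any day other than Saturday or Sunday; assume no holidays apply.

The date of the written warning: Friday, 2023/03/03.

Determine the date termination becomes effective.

2023/04/11

The last day of the review period: counting 20 business days from Friday, 2023/03/03 (Mar 6, Mar 7, Mar 8, Mar 9, …, Mar 29, Mar 30, Mar 31, skipping weekends) reaches Friday, 2023/03/31.
Adding 11 calendar days to 2023/03/31 gives 2023/04/11, which is the date termination becomes effective.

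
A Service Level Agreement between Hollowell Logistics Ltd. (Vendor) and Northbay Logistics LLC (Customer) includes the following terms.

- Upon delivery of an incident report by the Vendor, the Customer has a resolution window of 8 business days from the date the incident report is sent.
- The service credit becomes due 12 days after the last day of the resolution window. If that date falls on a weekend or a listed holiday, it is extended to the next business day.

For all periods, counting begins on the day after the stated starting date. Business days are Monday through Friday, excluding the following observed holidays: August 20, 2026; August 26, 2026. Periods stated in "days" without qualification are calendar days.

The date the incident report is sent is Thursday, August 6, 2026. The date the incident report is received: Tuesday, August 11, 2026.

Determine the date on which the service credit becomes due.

August 31, 2026

The last day of the resolution window: 8 business days after Thursday, August 6, 2026, skipping weekends — Aug 7, Aug 10, Aug 11, Aug 12, Aug 13, Aug 14, Aug 17, Aug 18 — lands on Tuesday, August 18, 2026.
Adding 12 calendar days to August 18, 2026 gives August 30, 2026, which is the date on which the service credit becomes due. That falls on a Sunday, so it rolls to the next business day, Monday, August 31, 2026.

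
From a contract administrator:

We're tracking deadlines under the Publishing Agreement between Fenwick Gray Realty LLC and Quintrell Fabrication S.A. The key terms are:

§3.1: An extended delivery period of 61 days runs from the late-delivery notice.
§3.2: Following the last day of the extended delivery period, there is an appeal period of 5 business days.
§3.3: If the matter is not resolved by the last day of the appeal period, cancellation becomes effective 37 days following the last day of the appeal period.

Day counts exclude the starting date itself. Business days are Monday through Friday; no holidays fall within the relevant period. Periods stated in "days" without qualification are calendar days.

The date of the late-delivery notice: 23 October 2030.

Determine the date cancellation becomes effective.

5 February 2031

The last day of the extended delivery period: 23 October 2030 + 61 days = 23 December 2030.
The last day of the appeal period: counting 5 business days from Monday, 23 December 2030 (Dec 24, Dec 25, Dec 26, Dec 27, Dec 30, skipping weekends) reaches Monday, 30 December 2030.
The date cancellation becomes effective: 37 calendar days after 30 December 2030 is 5 February 2031.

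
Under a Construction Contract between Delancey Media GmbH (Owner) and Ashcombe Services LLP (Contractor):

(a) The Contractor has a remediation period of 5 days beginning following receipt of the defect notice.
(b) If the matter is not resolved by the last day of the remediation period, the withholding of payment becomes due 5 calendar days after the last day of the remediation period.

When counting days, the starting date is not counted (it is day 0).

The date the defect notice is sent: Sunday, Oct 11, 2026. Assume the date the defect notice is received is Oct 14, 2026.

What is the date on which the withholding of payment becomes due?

The last day of the remediation period: Oct 14, 2026 + 5 days = Oct 19, 2026.
Adding 5 calendar days to Oct 19, 2026 gives Oct 24, 2026, which is the date on which the withholding of payment becomes due.

Oct 24, 2026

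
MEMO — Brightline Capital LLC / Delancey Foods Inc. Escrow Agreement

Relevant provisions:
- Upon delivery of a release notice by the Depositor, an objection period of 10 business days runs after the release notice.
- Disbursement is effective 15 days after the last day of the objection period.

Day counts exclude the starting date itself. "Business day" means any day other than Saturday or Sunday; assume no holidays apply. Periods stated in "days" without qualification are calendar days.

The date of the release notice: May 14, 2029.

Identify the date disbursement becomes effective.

The last day of the objection period: counting 10 business days from Monday, May 14, 2029 (May 15, May 16, May 17, May 18, May 21, May 22, May 23, May 24, May 25, May 28, skipping weekends) reaches Monday, May 28, 2029.
The date disbursement becomes effective: May 28, 2029 + 15 days = June 12, 2029.

June 12, 2029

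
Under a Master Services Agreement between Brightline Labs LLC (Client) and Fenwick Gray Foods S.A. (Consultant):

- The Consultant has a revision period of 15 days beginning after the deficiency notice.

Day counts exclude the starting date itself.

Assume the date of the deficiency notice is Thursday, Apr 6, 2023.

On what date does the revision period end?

The last day of the revision period: 15 calendar days after Apr 6, 2023 is Apr 21, 2023.

Apr 21, 2023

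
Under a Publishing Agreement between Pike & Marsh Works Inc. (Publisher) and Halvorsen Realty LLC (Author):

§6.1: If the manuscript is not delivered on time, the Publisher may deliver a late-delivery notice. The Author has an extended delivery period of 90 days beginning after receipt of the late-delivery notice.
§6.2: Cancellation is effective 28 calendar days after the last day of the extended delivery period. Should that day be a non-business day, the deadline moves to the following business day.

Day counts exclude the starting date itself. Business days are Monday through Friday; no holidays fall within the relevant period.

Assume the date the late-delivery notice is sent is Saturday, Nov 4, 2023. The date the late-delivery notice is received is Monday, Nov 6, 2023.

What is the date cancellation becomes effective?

Adding 90 calendar days to Nov 6, 2023 gives Feb 4, 2024, which is the last day of the extended delivery period.
Adding 28 calendar days to Feb 4, 2024 gives Mar 3, 2024, which is the date cancellation becomes effective. That falls on a Sunday, so it rolls to the next business day, Monday, Mar 4, 2024.

Mar 4, 2024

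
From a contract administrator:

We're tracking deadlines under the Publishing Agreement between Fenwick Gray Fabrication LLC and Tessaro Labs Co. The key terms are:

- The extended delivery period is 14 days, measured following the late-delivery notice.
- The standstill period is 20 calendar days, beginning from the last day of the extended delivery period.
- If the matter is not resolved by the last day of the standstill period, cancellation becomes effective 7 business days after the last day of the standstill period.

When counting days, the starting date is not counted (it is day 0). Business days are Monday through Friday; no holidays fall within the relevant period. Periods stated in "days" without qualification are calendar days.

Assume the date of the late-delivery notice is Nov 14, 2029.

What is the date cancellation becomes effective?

Dec 27, 2029

The last day of the extended delivery period: 14 calendar days after Nov 14, 2029 is Nov 28, 2029.
The last day of the standstill period: 20 calendar days after Nov 28, 2029 is Dec 18, 2029.
From Tuesday, Dec 18, 2029, 7 business days (Dec 19, Dec 20, Dec 21, Dec 24, Dec 25, Dec 26, Dec 27, skipping weekends) brings us to Thursday, Dec 27, 2029, which is the date cancellation becomes effective.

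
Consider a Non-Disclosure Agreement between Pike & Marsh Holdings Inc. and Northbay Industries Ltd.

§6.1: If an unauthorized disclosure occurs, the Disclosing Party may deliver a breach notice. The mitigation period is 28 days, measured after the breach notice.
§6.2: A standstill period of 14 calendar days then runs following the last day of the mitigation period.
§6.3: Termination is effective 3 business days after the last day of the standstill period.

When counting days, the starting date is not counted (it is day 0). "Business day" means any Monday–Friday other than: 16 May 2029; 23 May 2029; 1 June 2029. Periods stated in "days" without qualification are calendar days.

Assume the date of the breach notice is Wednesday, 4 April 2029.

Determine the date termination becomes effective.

21 May 2029

The last day of the mitigation period: 28 calendar days after 4 April 2029 is 2 May 2029.
The last day of the standstill period: 14 calendar days after 2 May 2029 is 16 May 2029.
The date termination becomes effective: 3 business days after Wednesday, 16 May 2029, skipping weekends — May 17, May 18, May 21 — lands on Monday, 21 May 2029.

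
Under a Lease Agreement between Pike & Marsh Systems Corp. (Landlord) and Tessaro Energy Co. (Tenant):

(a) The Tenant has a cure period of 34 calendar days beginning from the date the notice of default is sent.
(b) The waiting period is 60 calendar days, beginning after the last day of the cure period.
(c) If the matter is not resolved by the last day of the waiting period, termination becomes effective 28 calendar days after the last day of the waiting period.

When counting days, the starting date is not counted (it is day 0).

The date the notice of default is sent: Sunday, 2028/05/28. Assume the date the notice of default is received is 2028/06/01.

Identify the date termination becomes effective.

The last day of the cure period: 2028/05/28 + 34 days = 2028/07/01.
Adding 60 calendar days to 2028/07/01 gives 2028/08/30, which is the last day of the waiting period.
The date termination becomes effective: 2028/08/30 + 28 days = 2028/09/27.

2028/09/27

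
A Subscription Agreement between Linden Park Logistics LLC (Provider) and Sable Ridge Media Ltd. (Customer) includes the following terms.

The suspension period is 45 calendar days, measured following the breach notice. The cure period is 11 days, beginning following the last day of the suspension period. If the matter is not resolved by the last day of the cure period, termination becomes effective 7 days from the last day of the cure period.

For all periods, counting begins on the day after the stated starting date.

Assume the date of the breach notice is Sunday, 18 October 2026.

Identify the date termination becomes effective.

20 December 2026

The last day of the suspension period: 45 calendar days after 18 October 2026 is 2 December 2026.
The last day of the cure period: 2 December 2026 + 11 days = 13 December 2026.
Adding 7 calendar days to 13 December 2026 gives 20 December 2026, which is the date termination becomes effective.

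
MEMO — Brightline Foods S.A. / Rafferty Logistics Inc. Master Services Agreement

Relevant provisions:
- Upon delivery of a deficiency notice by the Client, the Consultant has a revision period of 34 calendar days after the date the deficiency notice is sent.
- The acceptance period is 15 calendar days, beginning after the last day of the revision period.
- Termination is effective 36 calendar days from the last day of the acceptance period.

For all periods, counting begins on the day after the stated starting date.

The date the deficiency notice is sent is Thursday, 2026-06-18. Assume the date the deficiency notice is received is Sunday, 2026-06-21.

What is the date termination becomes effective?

Adding 34 calendar days to 2026-06-18 gives 2026-07-22, which is the last day of the revision period.
The last day of the acceptance period: 15 calendar days after 2026-07-22 is 2026-08-06.
The date termination becomes effective: 36 calendar days after 2026-08-06 is 2026-09-11.

2026-09-11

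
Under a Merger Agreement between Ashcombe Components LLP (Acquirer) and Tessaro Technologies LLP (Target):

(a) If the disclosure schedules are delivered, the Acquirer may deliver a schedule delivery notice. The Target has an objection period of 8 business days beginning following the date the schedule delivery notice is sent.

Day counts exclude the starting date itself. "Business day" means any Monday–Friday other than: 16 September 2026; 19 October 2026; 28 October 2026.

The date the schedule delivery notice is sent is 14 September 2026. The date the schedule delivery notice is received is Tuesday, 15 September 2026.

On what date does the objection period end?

25 September 2026

The last day of the objection period: counting 8 business days from Monday, 14 September 2026 (Sep 15, Sep 17, Sep 18, Sep 21, Sep 22, Sep 23, Sep 24, Sep 25, skipping weekends and the listed holiday on Sep 16) reaches Friday, 25 September 2026.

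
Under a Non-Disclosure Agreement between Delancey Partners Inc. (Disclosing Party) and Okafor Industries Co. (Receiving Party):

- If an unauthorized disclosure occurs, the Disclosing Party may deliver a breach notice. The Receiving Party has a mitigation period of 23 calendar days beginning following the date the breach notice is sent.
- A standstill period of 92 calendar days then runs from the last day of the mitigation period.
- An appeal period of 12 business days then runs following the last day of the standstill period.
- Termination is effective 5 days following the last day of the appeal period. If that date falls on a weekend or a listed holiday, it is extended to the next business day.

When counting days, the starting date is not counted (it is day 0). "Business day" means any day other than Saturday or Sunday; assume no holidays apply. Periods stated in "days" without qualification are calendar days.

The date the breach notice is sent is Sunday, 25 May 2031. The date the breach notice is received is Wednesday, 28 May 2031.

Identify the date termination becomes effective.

8 October 2031

The last day of the mitigation period: 23 calendar days after 25 May 2031 is 17 June 2031.
The last day of the standstill period: 17 June 2031 + 92 days = 17 September 2031.
From Wednesday, 17 September 2031, 12 business days (Sep 18, Sep 19, Sep 22, Sep 23, …, Oct 1, Oct 2, Oct 3, skipping weekends) brings us to Friday, 3 October 2031, which is the last day of the appeal period.
The date termination becomes effective: 5 calendar days after 3 October 2031 is 8 October 2031. 8 October 2031 is a Wednesday, so no roll-forward applies.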